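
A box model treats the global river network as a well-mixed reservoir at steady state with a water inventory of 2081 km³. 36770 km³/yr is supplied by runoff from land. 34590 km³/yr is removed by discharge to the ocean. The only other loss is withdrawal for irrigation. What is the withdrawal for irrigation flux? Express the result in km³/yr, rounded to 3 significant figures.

At steady state ΣF_in = ΣF_out.
ΣF_in = 36770 km³/yr.
Withdrawal for irrigation flux = ΣF_in − (34590) = 36770 − 34590 = 2180 km³/yr.

2180 km³/yr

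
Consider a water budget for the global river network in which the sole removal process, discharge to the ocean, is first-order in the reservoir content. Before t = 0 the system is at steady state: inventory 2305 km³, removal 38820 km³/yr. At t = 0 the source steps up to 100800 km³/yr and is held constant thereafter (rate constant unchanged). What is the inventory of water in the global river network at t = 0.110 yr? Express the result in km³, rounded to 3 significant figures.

5410 km³

The sink rate constant is k = F₀/M₀ = 38820/2305 = 16.84 yr⁻¹.
Solving dM/dt = F₁ − kM with M(0) = M₀ gives M(t) = F₁/k + (M₀ − F₁/k)·e^(−kt).
F₁/k = 100800/16.84 = 5985.2 km³; kt = 16.84 × 0.110 = 1.853, e^(−kt) = 0.1568.
M(0.110) = 5985.2 + (2305 − 5985.2) × 0.1568 = 5985.2 − 577.2 = 5408.0 km³.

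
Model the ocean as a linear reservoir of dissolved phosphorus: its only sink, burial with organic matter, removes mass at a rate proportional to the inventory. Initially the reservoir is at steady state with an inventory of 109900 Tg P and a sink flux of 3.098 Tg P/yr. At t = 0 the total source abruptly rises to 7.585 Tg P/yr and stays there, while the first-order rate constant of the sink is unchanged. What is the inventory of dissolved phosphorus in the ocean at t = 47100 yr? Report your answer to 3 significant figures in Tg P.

227000 Tg P

The sink rate constant is k = F₀/M₀ = 3.098/109900 = 2.819×10^-5 yr⁻¹.
Solving dM/dt = F₁ − kM with M(0) = M₀ gives M(t) = F₁/k + (M₀ − F₁/k)·e^(−kt).
F₁/k = 7.585/2.819×10^-5 = 269070 Tg P; kt = 2.819×10^-5 × 47100 = 1.328, e^(−kt) = 0.2651.
M(47100) = 269070 + (109900 − 269070) × 0.2651 = 269070 − 42190 = 226880 Tg P.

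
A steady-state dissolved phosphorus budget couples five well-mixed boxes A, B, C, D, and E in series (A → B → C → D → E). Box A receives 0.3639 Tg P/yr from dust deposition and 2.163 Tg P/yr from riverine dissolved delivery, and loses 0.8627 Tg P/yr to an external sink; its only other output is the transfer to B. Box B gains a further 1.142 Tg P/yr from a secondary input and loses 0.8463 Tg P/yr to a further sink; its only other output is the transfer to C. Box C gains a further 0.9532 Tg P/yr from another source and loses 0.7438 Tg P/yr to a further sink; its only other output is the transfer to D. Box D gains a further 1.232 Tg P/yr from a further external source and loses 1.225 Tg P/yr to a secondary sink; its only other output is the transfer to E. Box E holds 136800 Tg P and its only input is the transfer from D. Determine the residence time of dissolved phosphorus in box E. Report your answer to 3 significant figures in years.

Box A: F(A→B) = (0.3639 + 2.163) − 0.8627 = 1.6642 Tg P/yr.
Box B: F(B→C) = (1.6642 + 1.142) − 0.8463 = 1.9599 Tg P/yr.
Box C: F(C→D) = (1.9599 + 0.9532) − 0.7438 = 2.1693 Tg P/yr.
Box D: F(D→E) = (2.1693 + 1.232) − 1.225 = 2.1763 Tg P/yr.
Box E throughput = its input = 2.1763 Tg P/yr; τ = 136800 / 2.1763 = 62860 yr.

62900 yr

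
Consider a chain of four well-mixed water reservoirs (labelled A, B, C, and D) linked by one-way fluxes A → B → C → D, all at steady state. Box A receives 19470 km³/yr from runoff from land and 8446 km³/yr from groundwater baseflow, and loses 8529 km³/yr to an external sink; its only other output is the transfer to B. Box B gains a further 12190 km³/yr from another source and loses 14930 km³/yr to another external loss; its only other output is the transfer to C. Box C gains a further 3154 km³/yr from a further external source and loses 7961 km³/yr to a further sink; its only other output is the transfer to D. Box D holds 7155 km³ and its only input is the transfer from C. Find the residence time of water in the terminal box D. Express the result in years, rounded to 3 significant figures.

0.604 yr

Box A: F(A→B) = (19470 + 8446) − 8529 = 19387 km³/yr.
Box B: F(B→C) = (19387 + 12190) − 14930 = 16647 km³/yr.
Box C: F(C→D) = (16647 + 3154) − 7961 = 11840 km³/yr.
Box D throughput = its input = 11840 km³/yr; τ = 7155 / 11840 = 0.6043 yr.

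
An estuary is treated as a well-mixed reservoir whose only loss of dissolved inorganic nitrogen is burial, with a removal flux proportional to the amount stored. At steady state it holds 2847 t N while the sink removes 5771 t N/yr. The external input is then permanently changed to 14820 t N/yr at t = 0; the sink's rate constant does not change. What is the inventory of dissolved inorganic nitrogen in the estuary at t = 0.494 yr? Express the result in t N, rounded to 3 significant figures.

τ = M₀/F₀ = 2847/5771 = 0.4933 yr; rate constant k = 1/τ.
New steady state M_∞ = F₁/k = F₁·τ = 14820 × 0.4933 = 7311.1 t N.
M(t) = M_∞ + (M₀ − M_∞)·e^(−t/τ); t/τ = 0.494/0.4933 = 1.001, so e^(−t/τ) = 0.3674.
M(t) = 7311.1 − 4464 × 0.3674 = 5671.1 t N.

5670 t N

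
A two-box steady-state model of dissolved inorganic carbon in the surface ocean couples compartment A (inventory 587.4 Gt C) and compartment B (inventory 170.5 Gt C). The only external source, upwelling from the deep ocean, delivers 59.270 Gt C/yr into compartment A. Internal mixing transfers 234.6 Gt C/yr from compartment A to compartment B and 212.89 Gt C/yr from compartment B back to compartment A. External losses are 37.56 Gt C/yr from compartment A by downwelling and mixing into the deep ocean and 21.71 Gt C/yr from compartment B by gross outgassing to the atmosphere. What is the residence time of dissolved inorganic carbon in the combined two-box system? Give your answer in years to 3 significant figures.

12.8 yr

Treat the two boxes together as one reservoir: the mixing fluxes between them are internal recycling, so τ = ΣM / Σ(external losses).
M_total = 587.4 + 170.5 = 757.90 Gt C.
ΣF_external_out = 37.56 + 21.71 = 59.270 Gt C/yr.
τ = M_total / ΣF_ext = 757.90 / 59.270 = 12.79 yr.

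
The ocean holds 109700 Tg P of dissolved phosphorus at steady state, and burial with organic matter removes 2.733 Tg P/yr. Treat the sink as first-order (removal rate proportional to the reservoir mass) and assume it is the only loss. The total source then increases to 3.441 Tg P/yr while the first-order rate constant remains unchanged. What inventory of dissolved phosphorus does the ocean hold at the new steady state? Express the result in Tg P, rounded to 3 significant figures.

Rate constant k = F/M = 2.733 / 109700 = 2.491×10^-5 yr⁻¹.
At the new steady state, source = k·M_new ⇒ M_new = 3.441 / 2.491×10^-5 = 138100 Tg P.
(Equivalently M_new = M × F_new/F_old = 109700 × 3.441/2.733.)

138000 Tg P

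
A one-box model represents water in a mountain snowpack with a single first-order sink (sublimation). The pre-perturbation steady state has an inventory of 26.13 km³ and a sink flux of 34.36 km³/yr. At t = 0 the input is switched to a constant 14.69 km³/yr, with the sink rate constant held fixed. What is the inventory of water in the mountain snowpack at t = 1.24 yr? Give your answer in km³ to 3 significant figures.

14.1 km³

τ = M₀/F₀ = 26.13/34.36 = 0.7605 yr; rate constant k = 1/τ.
New steady state M_∞ = F₁/k = F₁·τ = 14.69 × 0.7605 = 11.171 km³.
M(t) = M_∞ + (M₀ − M_∞)·e^(−t/τ); t/τ = 1.24/0.7605 = 1.631, so e^(−t/τ) = 0.1958.
M(t) = 11.171 + 14.96 × 0.1958 = 14.101 km³.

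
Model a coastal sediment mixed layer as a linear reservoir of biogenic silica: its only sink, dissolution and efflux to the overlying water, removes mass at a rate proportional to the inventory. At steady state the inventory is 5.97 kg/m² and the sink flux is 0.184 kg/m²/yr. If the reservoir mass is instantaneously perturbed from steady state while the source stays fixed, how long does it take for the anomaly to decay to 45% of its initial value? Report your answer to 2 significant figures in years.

For a linear reservoir the anomaly decays as exp(−t/τ) with τ = M/F = 5.97/0.184 = 32.45 yr.
exp(−t/τ) = 0.45 ⇒ t = −τ ln(0.45) = 32.45 × 0.7985 = 25.91 yr.

26 yr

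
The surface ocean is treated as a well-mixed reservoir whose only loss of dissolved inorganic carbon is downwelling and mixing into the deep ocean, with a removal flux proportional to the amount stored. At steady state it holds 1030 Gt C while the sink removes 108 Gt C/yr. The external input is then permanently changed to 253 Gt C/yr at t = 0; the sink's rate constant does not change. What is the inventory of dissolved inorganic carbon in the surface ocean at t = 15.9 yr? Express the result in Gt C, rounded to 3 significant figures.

The sink rate constant is k = F₀/M₀ = 108/1030 = 0.1049 yr⁻¹.
Solving dM/dt = F₁ − kM with M(0) = M₀ gives M(t) = F₁/k + (M₀ − F₁/k)·e^(−kt).
F₁/k = 253/0.1049 = 2412.9 Gt C; kt = 0.1049 × 15.9 = 1.667, e^(−kt) = 0.1888.
M(15.9) = 2412.9 + (1030 − 2412.9) × 0.1888 = 2412.9 − 261.1 = 2151.8 Gt C.

2150 Gt C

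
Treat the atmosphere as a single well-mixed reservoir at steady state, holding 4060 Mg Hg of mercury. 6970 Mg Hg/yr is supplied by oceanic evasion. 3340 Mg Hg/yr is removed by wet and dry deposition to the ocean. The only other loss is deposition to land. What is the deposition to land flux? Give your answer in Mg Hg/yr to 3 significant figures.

3630 Mg Hg/yr

At steady state ΣF_in = ΣF_out.
ΣF_in = 6970.0 Mg Hg/yr.
Deposition to land flux = ΣF_in − (3340) = 6970.0 − 3340 = 3630 Mg Hg/yr.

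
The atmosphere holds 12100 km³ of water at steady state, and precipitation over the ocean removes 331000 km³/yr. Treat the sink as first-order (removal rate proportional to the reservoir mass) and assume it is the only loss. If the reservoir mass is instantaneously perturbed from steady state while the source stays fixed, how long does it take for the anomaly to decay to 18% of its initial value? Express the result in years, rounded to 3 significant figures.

For a linear reservoir the anomaly decays as exp(−t/τ) with τ = M/F = 12100/331000 = 0.03656 yr.
exp(−t/τ) = 0.18 ⇒ t = −τ ln(0.18) = 0.03656 × 1.715 = 0.06269 yr.

0.0627 yr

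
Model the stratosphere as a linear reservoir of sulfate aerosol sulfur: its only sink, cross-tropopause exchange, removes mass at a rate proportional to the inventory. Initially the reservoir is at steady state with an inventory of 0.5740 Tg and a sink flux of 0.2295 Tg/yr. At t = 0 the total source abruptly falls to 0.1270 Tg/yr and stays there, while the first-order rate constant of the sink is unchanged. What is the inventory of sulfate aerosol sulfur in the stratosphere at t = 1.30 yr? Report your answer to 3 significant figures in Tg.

0.470 Tg

τ = M₀/F₀ = 0.5740/0.2295 = 2.501 yr; rate constant k = 1/τ.
New steady state M_∞ = F₁/k = F₁·τ = 0.1270 × 2.501 = 0.31764 Tg.
M(t) = M_∞ + (M₀ − M_∞)·e^(−t/τ); t/τ = 1.30/2.501 = 0.5198, so e^(−t/τ) = 0.5947.
M(t) = 0.31764 + 0.2564 × 0.5947 = 0.47009 Tg.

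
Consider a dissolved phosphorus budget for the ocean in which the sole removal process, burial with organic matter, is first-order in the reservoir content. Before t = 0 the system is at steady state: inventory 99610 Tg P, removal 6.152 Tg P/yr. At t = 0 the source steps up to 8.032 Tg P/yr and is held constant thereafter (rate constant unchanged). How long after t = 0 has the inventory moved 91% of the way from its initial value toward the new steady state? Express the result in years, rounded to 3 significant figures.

39000 yr

τ = M₀/F₀ = 99610/6.152 = 16190 yr.
The remaining gap fraction is e^(−t/τ); 91% covered ⇒ e^(−t/τ) = 0.0900.
t = −τ ln(0.0900) = 16190 × 2.408 = 38990 yr.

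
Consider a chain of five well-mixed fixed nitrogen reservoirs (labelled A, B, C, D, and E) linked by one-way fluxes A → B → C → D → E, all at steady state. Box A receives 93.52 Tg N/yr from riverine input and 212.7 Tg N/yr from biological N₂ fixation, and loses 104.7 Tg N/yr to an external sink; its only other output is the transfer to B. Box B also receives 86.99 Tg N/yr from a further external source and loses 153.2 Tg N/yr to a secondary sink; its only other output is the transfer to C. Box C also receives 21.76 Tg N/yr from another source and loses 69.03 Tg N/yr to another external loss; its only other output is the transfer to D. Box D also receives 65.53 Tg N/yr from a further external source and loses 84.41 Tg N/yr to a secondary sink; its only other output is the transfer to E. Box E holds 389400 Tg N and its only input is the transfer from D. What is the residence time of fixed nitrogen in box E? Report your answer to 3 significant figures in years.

Box A: F(A→B) = (93.52 + 212.7) − 104.7 = 201.52 Tg N/yr.
Box B: F(B→C) = (201.52 + 86.99) − 153.2 = 135.31 Tg N/yr.
Box C: F(C→D) = (135.31 + 21.76) − 69.03 = 88.040 Tg N/yr.
Box D: F(D→E) = (88.040 + 65.53) − 84.41 = 69.160 Tg N/yr.
Box E throughput = its input = 69.160 Tg N/yr; τ = 389400 / 69.160 = 5630 yr.

5630 yr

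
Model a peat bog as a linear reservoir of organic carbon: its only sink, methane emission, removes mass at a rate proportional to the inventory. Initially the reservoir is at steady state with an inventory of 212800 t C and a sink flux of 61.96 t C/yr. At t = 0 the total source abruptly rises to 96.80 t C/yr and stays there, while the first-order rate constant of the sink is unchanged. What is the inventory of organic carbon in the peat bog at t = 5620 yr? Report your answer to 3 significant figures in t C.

The sink rate constant is k = F₀/M₀ = 61.96/212800 = 0.0002912 yr⁻¹.
Solving dM/dt = F₁ − kM with M(0) = M₀ gives M(t) = F₁/k + (M₀ − F₁/k)·e^(−kt).
F₁/k = 96.80/0.0002912 = 332460 t C; kt = 0.0002912 × 5620 = 1.636, e^(−kt) = 0.1947.
M(5620) = 332460 + (212800 − 332460) × 0.1947 = 332460 − 23300 = 309160 t C.

309000 t C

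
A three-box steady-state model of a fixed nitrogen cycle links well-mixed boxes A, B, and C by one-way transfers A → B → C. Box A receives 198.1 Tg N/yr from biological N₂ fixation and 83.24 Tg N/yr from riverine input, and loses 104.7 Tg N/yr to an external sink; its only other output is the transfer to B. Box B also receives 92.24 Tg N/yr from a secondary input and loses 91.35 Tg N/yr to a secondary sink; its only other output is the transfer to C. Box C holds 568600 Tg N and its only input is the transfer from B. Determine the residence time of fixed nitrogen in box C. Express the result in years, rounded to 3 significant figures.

Box A: F(A→B) = (198.1 + 83.24) − 104.7 = 176.64 Tg N/yr.
Box B: F(B→C) = (176.64 + 92.24) − 91.35 = 177.53 Tg N/yr.
Box C throughput = its input = 177.53 Tg N/yr; τ = 568600 / 177.53 = 3203 yr.

3200 yr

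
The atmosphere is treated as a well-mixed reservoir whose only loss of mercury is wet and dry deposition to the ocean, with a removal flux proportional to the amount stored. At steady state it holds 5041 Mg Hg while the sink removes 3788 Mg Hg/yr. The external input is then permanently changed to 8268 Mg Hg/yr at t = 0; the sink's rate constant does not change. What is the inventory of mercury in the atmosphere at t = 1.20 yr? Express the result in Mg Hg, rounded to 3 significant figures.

8580 Mg Hg

Residence time τ = M₀/F₀ = 1.331 yr. The eventual steady state is M_∞ = M₀·(F₁/F₀) = 5041 × 8268/3788 = 11003 Mg Hg.
The anomaly ΔM(t) = M(t) − M_∞ decays as ΔM₀·e^(−t/τ) with ΔM₀ = 5041 − 11003 = −5962 Mg Hg.
At t = 1.20 yr, e^(−t/τ) = e^(−0.9017) = 0.4059, so ΔM = −2420 Mg Hg and M = 11003 − 2420 = 8583.2 Mg Hg.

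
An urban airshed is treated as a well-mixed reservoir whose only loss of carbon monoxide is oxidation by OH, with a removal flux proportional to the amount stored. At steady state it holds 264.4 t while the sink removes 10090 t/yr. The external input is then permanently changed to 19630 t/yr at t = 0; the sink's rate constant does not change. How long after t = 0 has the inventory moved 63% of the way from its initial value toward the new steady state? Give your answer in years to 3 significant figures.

τ = M₀/F₀ = 264.4/10090 = 0.02620 yr.
The remaining gap fraction is e^(−t/τ); 63% covered ⇒ e^(−t/τ) = 0.370.
t = −τ ln(0.370) = 0.02620 × 0.9943 = 0.02605 yr.

0.0261 yr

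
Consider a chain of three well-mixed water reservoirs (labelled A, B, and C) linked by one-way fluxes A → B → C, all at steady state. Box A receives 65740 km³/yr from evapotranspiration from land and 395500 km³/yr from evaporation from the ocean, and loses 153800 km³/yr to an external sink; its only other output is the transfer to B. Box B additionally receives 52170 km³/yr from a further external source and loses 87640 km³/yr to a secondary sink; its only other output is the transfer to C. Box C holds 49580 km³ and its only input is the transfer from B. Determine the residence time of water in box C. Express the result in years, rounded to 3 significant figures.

0.182 yr

Box A: F(A→B) = (65740 + 395500) − 153800 = 307440 km³/yr.
Box B: F(B→C) = (307440 + 52170) − 87640 = 271970 km³/yr.
Box C throughput = its input = 271970 km³/yr; τ = 49580 / 271970 = 0.1823 yr.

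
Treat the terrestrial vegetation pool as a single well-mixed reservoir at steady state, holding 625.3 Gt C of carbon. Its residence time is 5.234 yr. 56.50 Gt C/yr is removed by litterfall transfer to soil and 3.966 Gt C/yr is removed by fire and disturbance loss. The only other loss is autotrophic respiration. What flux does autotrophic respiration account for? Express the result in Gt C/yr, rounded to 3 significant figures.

Total removal F = M/τ = 625.3 / 5.234 = 119.5 Gt C/yr.
Autotrophic respiration = F − (56.50 + 3.966) = 119.5 − 60.47 = 59.00 Gt C/yr.

59.0 Gt C/yr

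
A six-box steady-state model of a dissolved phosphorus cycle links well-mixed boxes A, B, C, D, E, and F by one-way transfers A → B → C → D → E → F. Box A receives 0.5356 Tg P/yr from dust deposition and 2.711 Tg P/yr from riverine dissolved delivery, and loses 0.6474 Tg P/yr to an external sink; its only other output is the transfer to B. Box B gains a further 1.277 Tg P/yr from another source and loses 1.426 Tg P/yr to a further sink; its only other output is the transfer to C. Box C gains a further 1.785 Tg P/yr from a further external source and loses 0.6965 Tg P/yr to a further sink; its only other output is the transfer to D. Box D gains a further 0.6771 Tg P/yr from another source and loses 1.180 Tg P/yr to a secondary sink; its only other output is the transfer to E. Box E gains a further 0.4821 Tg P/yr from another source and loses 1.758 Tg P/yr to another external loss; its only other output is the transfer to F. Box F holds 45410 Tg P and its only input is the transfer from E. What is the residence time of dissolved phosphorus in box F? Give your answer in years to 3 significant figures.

25800 yr

Box A: F(A→B) = (0.5356 + 2.711) − 0.6474 = 2.5992 Tg P/yr.
Box B: F(B→C) = (2.5992 + 1.277) − 1.426 = 2.4502 Tg P/yr.
Box C: F(C→D) = (2.4502 + 1.785) − 0.6965 = 3.5387 Tg P/yr.
Box D: F(D→E) = (3.5387 + 0.6771) − 1.180 = 3.0358 Tg P/yr.
Box E: F(E→F) = (3.0358 + 0.4821) − 1.758 = 1.7599 Tg P/yr.
Box F throughput = its input = 1.7599 Tg P/yr; τ = 45410 / 1.7599 = 25800 yr.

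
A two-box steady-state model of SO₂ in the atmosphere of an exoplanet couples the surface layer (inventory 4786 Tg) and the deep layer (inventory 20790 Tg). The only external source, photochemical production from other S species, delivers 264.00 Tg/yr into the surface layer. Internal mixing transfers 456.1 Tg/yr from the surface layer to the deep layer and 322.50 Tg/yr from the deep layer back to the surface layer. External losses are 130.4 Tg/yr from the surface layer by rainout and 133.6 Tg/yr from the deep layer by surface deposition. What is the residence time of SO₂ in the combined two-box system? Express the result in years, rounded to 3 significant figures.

For the system as a whole, the A↔B exchange is internal and contributes nothing to the throughput; only the external sinks remove mass.
M_total = 4786 + 20790 = 25576 Tg.
ΣF_external_out = 130.4 + 133.6 = 264.00 Tg/yr.
τ = M_total / ΣF_ext = 25576 / 264.00 = 96.88 yr.

96.9 yr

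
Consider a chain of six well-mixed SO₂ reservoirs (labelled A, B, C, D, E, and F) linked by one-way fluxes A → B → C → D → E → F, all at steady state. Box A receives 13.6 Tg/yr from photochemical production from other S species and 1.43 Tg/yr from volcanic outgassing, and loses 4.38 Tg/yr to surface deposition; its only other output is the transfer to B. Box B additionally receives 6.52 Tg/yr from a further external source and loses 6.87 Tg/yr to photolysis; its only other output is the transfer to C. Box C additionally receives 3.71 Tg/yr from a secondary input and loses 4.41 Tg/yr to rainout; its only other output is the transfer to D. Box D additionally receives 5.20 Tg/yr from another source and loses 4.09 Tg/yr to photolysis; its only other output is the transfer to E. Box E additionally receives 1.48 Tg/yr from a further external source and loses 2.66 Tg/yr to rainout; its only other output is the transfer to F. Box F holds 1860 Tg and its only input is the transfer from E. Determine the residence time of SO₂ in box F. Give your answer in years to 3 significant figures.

195 yr

Box A: F(A→B) = (13.6 + 1.43) − 4.38 = 10.650 Tg/yr.
Box B: F(B→C) = (10.650 + 6.52) − 6.87 = 10.300 Tg/yr.
Box C: F(C→D) = (10.300 + 3.71) − 4.41 = 9.6000 Tg/yr.
Box D: F(D→E) = (9.6000 + 5.20) − 4.09 = 10.710 Tg/yr.
Box E: F(E→F) = (10.710 + 1.48) − 2.66 = 9.5300 Tg/yr.
Box F throughput = its input = 9.5300 Tg/yr; τ = 1860 / 9.5300 = 195.2 yr.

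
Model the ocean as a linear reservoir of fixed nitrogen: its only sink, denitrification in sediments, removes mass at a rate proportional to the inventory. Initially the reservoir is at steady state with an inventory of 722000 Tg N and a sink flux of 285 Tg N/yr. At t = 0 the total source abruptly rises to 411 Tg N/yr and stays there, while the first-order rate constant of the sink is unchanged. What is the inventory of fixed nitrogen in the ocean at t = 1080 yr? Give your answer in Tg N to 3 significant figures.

Residence time τ = M₀/F₀ = 2533 yr. The eventual steady state is M_∞ = M₀·(F₁/F₀) = 722000 × 411/285 = 1.0412×10^6 Tg N.
The anomaly ΔM(t) = M(t) − M_∞ decays as ΔM₀·e^(−t/τ) with ΔM₀ = 722000 − 1.0412×10^6 = −319200 Tg N.
At t = 1080 yr, e^(−t/τ) = e^(−0.4263) = 0.6529, so ΔM = −208400 Tg N and M = 1.0412×10^6 − 208400 = 832790 Tg N.

833000 Tg N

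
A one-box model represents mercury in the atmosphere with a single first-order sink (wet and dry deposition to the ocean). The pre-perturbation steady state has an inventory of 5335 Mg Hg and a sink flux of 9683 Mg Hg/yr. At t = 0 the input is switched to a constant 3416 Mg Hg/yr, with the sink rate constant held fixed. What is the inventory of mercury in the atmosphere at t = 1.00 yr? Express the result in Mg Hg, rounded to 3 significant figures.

Residence time τ = M₀/F₀ = 0.5510 yr. The eventual steady state is M_∞ = M₀·(F₁/F₀) = 5335 × 3416/9683 = 1882.1 Mg Hg.
The anomaly ΔM(t) = M(t) − M_∞ decays as ΔM₀·e^(−t/τ) with ΔM₀ = 5335 − 1882.1 = 3453 Mg Hg.
At t = 1.00 yr, e^(−t/τ) = e^(−1.815) = 0.1628, so ΔM = 562.3 Mg Hg and M = 1882.1 + 562.3 = 2444.4 Mg Hg.

2440 Mg Hg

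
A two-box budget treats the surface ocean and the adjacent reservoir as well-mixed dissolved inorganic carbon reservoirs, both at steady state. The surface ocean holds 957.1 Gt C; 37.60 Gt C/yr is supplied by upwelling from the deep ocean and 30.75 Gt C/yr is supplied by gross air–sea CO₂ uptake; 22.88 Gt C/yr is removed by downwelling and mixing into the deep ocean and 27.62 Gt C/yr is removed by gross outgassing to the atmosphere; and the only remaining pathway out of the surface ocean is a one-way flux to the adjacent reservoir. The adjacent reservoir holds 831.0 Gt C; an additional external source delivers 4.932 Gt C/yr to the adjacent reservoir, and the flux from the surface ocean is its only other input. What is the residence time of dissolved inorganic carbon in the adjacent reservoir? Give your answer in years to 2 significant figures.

Balance the surface ocean: ΣF_in = 37.60 + 30.75 = 68.350 Gt C/yr.
Flux to the adjacent reservoir = ΣF_in − (22.88 + 27.62) = 17.850 Gt C/yr.
Total input to the adjacent reservoir = 17.850 + 4.932 = 22.782 Gt C/yr; at steady state this equals its total output.
τ = M / F = 831.0 / 22.782 = 36.48 yr.

36 yr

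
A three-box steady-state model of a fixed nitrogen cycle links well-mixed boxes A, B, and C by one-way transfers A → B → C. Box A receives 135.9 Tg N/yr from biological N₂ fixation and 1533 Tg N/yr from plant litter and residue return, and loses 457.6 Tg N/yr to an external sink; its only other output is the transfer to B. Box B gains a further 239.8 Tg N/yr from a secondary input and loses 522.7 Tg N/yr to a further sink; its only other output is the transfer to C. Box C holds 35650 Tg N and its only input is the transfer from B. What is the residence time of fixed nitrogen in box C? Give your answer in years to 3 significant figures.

38.4 yr

Box A: F(A→B) = (135.9 + 1533) − 457.6 = 1211.3 Tg N/yr.
Box B: F(B→C) = (1211.3 + 239.8) − 522.7 = 928.40 Tg N/yr.
Box C throughput = its input = 928.40 Tg N/yr; τ = 35650 / 928.40 = 38.40 yr.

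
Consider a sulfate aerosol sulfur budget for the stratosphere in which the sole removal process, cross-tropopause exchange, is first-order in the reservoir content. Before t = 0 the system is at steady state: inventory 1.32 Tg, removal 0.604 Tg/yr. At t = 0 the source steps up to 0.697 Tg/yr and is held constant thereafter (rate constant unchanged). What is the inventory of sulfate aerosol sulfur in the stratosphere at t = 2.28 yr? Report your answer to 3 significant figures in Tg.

Residence time τ = M₀/F₀ = 2.185 yr. The eventual steady state is M_∞ = M₀·(F₁/F₀) = 1.32 × 0.697/0.604 = 1.5232 Tg.
The anomaly ΔM(t) = M(t) − M_∞ decays as ΔM₀·e^(−t/τ) with ΔM₀ = 1.32 − 1.5232 = −0.2032 Tg.
At t = 2.28 yr, e^(−t/τ) = e^(−1.043) = 0.3523, so ΔM = −0.07160 Tg and M = 1.5232 − 0.07160 = 1.4516 Tg.

1.45 Tg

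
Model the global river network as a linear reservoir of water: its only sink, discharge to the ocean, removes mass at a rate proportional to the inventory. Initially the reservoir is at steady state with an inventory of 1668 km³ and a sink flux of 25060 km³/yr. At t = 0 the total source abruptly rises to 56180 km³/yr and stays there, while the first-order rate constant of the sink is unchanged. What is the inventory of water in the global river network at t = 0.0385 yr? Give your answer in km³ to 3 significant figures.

The sink rate constant is k = F₀/M₀ = 25060/1668 = 15.02 yr⁻¹.
Solving dM/dt = F₁ − kM with M(0) = M₀ gives M(t) = F₁/k + (M₀ − F₁/k)·e^(−kt).
F₁/k = 56180/15.02 = 3739.4 km³; kt = 15.02 × 0.0385 = 0.5784, e^(−kt) = 0.5608.
M(0.0385) = 3739.4 + (1668 − 3739.4) × 0.5608 = 3739.4 − 1162 = 2577.8 km³.

2580 km³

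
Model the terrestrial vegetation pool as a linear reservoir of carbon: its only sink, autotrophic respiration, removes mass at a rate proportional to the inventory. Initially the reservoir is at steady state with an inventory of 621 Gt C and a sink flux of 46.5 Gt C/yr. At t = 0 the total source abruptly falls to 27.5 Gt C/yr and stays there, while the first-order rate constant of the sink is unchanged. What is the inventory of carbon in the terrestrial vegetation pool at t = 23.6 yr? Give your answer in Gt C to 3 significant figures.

411 Gt C

The sink rate constant is k = F₀/M₀ = 46.5/621 = 0.07488 yr⁻¹.
Solving dM/dt = F₁ − kM with M(0) = M₀ gives M(t) = F₁/k + (M₀ − F₁/k)·e^(−kt).
F₁/k = 27.5/0.07488 = 367.26 Gt C; kt = 0.07488 × 23.6 = 1.767, e^(−kt) = 0.1708.
M(23.6) = 367.26 + (621 − 367.26) × 0.1708 = 367.26 + 43.34 = 410.60 Gt C.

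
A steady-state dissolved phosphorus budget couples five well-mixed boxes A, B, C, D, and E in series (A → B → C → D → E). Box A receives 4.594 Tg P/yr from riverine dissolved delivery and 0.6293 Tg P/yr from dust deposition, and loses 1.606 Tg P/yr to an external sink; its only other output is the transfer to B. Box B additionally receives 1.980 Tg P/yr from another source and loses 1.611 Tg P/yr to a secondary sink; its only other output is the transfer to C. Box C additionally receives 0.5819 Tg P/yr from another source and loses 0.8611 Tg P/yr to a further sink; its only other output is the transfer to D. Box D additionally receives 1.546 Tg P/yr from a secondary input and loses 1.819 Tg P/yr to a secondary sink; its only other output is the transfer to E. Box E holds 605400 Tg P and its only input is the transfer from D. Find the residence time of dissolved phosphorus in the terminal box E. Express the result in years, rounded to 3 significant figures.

Box A: F(A→B) = (4.594 + 0.6293) − 1.606 = 3.6173 Tg P/yr.
Box B: F(B→C) = (3.6173 + 1.980) − 1.611 = 3.9863 Tg P/yr.
Box C: F(C→D) = (3.9863 + 0.5819) − 0.8611 = 3.7071 Tg P/yr.
Box D: F(D→E) = (3.7071 + 1.546) − 1.819 = 3.4341 Tg P/yr.
Box E throughput = its input = 3.4341 Tg P/yr; τ = 605400 / 3.4341 = 176300 yr.

176000 yr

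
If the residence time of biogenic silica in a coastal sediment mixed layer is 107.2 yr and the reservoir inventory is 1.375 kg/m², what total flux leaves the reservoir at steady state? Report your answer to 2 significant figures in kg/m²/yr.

0.013 kg/m²/yr

F = M / τ = 1.375 / 107.2 = 0.01283 kg/m²/yr.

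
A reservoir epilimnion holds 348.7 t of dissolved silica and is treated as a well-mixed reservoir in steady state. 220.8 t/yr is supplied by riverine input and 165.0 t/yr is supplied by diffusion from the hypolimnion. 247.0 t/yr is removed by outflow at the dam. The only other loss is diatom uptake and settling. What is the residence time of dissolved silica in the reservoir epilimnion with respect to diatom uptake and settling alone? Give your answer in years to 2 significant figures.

At steady state ΣF_in = ΣF_out.
ΣF_in = 220.8 + 165.0 = 385.80 t/yr.
Diatom uptake and settling flux = ΣF_in − (247.0) = 385.80 − 247.0 = 138.8 t/yr.
τ = M / F = 348.7 / 138.8 = 2.512 yr.

2.5 yr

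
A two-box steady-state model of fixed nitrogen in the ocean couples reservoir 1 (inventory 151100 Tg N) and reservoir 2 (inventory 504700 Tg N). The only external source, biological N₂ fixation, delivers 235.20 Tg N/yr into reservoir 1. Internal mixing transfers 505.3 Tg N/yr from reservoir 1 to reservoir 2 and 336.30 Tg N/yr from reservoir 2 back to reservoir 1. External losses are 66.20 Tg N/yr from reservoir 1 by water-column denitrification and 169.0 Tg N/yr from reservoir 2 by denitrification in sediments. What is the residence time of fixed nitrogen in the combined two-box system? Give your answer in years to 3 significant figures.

Residence time in the combined system uses the total inventory and the total *external* removal — internal exchanges between the two boxes cancel.
M_total = 151100 + 504700 = 655800 Tg N.
ΣF_external_out = 66.20 + 169.0 = 235.20 Tg N/yr.
τ = M_total / ΣF_ext = 655800 / 235.20 = 2788 yr.

2790 yr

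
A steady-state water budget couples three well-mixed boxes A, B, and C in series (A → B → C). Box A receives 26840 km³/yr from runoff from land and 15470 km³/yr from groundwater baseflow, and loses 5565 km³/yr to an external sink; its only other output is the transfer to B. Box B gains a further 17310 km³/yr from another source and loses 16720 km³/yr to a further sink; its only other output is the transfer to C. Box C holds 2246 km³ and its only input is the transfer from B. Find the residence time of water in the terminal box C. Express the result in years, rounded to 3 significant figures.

0.0602 yr

Box A: F(A→B) = (26840 + 15470) − 5565 = 36745 km³/yr.
Box B: F(B→C) = (36745 + 17310) − 16720 = 37335 km³/yr.
Box C throughput = its input = 37335 km³/yr; τ = 2246 / 37335 = 0.06016 yr.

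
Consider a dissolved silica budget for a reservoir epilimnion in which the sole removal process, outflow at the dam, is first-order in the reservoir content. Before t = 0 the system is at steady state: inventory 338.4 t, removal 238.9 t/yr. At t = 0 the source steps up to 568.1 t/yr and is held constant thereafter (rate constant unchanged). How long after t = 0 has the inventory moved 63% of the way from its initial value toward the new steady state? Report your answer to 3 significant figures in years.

1.41 yr

τ = M₀/F₀ = 338.4/238.9 = 1.416 yr.
The remaining gap fraction is e^(−t/τ); 63% covered ⇒ e^(−t/τ) = 0.370.
t = −τ ln(0.370) = 1.416 × 0.9943 = 1.408 yr.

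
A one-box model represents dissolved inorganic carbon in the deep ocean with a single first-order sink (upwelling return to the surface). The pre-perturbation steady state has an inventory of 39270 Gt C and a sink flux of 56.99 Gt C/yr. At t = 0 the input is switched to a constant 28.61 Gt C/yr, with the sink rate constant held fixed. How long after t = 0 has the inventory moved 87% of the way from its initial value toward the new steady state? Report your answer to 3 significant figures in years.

1410 yr

τ = M₀/F₀ = 39270/56.99 = 689.1 yr.
The remaining gap fraction is e^(−t/τ); 87% covered ⇒ e^(−t/τ) = 0.130.
t = −τ ln(0.130) = 689.1 × 2.040 = 1406 yr.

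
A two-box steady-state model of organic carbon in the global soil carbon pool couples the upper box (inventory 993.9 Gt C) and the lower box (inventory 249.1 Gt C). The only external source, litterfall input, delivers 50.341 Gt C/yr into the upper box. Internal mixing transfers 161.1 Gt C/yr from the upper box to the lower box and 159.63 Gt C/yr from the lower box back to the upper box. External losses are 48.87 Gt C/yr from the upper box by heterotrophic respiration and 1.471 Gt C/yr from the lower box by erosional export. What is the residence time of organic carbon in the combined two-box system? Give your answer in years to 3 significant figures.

24.7 yr

Treat the two boxes together as one reservoir: the mixing fluxes between them are internal recycling, so τ = ΣM / Σ(external losses).
M_total = 993.9 + 249.1 = 1243.0 Gt C.
ΣF_external_out = 48.87 + 1.471 = 50.341 Gt C/yr.
τ = M_total / ΣF_ext = 1243.0 / 50.341 = 24.69 yr.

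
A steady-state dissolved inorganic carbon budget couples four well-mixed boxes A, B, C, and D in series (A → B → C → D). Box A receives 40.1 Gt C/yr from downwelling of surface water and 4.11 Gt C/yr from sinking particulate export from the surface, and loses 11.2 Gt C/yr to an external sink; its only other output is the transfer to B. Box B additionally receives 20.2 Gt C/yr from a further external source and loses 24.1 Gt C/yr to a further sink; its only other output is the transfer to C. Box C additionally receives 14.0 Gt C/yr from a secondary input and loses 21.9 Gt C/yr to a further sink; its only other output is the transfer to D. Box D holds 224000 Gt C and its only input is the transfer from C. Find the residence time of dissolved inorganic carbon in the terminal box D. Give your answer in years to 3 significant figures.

Box A: F(A→B) = (40.1 + 4.11) − 11.2 = 33.010 Gt C/yr.
Box B: F(B→C) = (33.010 + 20.2) − 24.1 = 29.110 Gt C/yr.
Box C: F(C→D) = (29.110 + 14.0) − 21.9 = 21.210 Gt C/yr.
Box D throughput = its input = 21.210 Gt C/yr; τ = 224000 / 21.210 = 10560 yr.

10600 yr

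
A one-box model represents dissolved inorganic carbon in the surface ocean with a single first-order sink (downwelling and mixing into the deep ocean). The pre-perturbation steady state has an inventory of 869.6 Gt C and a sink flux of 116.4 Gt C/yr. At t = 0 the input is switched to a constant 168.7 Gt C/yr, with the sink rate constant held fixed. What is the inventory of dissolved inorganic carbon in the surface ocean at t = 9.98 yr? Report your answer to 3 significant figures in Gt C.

1160 Gt C

Residence time τ = M₀/F₀ = 7.471 yr. The eventual steady state is M_∞ = M₀·(F₁/F₀) = 869.6 × 168.7/116.4 = 1260.3 Gt C.
The anomaly ΔM(t) = M(t) − M_∞ decays as ΔM₀·e^(−t/τ) with ΔM₀ = 869.6 − 1260.3 = −390.7 Gt C.
At t = 9.98 yr, e^(−t/τ) = e^(−1.336) = 0.2629, so ΔM = −102.7 Gt C and M = 1260.3 − 102.7 = 1157.6 Gt C.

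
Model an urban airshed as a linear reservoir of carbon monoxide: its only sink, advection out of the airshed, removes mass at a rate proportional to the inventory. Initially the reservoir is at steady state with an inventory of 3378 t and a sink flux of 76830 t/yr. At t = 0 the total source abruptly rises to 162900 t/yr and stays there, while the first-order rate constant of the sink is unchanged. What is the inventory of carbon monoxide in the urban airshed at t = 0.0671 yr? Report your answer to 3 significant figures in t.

τ = M₀/F₀ = 3378/76830 = 0.04397 yr; rate constant k = 1/τ.
New steady state M_∞ = F₁/k = F₁·τ = 162900 × 0.04397 = 7162.3 t.
M(t) = M_∞ + (M₀ − M_∞)·e^(−t/τ); t/τ = 0.0671/0.04397 = 1.526, so e^(−t/τ) = 0.2174.
M(t) = 7162.3 − 3784 × 0.2174 = 6339.7 t.

6340 t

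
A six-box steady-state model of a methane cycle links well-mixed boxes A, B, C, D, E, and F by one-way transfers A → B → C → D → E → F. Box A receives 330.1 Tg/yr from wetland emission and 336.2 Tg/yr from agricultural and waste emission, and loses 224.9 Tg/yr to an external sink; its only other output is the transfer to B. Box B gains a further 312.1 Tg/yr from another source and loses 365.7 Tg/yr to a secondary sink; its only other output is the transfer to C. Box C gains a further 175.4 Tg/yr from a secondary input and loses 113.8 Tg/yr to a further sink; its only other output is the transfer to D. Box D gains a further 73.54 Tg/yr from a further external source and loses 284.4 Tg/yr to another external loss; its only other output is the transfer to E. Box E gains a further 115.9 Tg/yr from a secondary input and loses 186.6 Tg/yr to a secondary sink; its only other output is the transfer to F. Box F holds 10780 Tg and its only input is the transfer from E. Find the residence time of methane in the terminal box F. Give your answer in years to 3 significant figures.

Box A: F(A→B) = (330.1 + 336.2) − 224.9 = 441.40 Tg/yr.
Box B: F(B→C) = (441.40 + 312.1) − 365.7 = 387.80 Tg/yr.
Box C: F(C→D) = (387.80 + 175.4) − 113.8 = 449.40 Tg/yr.
Box D: F(D→E) = (449.40 + 73.54) − 284.4 = 238.54 Tg/yr.
Box E: F(E→F) = (238.54 + 115.9) − 186.6 = 167.84 Tg/yr.
Box F throughput = its input = 167.84 Tg/yr; τ = 10780 / 167.84 = 64.23 yr.

64.2 yr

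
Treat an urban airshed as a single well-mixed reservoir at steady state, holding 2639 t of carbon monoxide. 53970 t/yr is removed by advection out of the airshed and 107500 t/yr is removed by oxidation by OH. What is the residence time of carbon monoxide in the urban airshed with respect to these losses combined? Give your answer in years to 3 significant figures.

Total removal = 53970 + 107500 = 161470 t/yr.
τ = M / ΣF_out = 2639 / 161470 = 0.01634 yr.

0.0163 yr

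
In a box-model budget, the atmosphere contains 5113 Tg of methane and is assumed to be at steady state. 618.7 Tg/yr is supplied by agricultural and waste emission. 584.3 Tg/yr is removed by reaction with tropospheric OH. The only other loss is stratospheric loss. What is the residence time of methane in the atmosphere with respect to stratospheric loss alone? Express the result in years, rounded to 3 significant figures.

At steady state ΣF_in = ΣF_out.
ΣF_in = 618.70 Tg/yr.
Stratospheric loss flux = ΣF_in − (584.3) = 618.70 − 584.3 = 34.40 Tg/yr.
τ = M / F = 5113 / 34.40 = 148.6 yr.

149 yr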